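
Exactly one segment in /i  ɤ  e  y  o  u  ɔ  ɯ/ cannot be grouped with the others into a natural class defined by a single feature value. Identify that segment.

ɔ

The remaining segments after removing /ɔ/ share [+tense]; /ɔ/ (mid back rounded lax vowel) is [-tense]. For every other candidate removal, the leftover set fails to share any single feature value that the removed segment lacks.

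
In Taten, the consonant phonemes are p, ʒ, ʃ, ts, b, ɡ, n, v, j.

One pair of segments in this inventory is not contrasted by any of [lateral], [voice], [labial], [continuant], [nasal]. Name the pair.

Both /j/ and /ʒ/ are [-lateral], [+voice], [-labial], [+continuant], [-nasal]. Since the list omits [sonorant], [strident] and [dorsal] — which do distinguish the palatal glide from the voiced postalveolar fricative — this pair collapses; all other pairs remain distinct.

j, ʒ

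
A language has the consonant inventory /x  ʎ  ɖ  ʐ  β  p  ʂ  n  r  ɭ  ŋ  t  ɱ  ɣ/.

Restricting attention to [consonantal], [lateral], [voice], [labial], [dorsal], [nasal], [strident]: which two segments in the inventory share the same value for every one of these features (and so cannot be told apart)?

Both /r/ and /ɖ/ are [+consonantal], [-lateral], [+voice], [-labial], [-dorsal], [-nasal], [-strident]. Since the list omits [sonorant], [continuant] and [anterior] — which do distinguish the alveolar trill from the voiced retroflex stop — this pair collapses; all other pairs remain distinct.

r, ɖ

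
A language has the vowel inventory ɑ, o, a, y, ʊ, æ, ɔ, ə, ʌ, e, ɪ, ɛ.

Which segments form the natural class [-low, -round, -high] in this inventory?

ə, ʌ, e, ɛ

Eliminate segments failing any feature: /ɑ, a, æ/ are [+low]; /o, y, ʊ, ɔ/ are [+round]; /ɪ/ is [+high]. The remaining /ə, ʌ, e, ɛ/ satisfy [-low], [-round], [-high].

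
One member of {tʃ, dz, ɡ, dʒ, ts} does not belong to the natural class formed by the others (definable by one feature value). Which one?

ɡ

[delayed release] (equivalently [strident], [coronal], [dorsal]) groups all but one: /dz, dʒ, tʃ, ts/ share [+delayed release] while /ɡ/ (voiced velar stop) alone is [-delayed release]. Removing any other segment would not leave a single-feature class that excludes it.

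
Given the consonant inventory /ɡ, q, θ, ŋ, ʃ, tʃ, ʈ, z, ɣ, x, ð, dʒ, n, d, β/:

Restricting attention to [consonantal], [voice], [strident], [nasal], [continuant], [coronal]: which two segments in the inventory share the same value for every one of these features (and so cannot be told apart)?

β, ɣ

/β/ (voiced bilabial fricative) and /ɣ/ (voiced velar fricative) are both [+consonantal], [+voice], [−strident], [−nasal], [+continuant], [−coronal], so none of the listed features separates them. (They do differ in [labial] and [dorsal], which are not among the given features.) Every other pair in the inventory differs on at least one listed feature.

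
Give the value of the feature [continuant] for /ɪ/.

[+continuant]

/ɪ/ is the high front unrounded lax vowel. The feature [continuant] marks segments produced without complete oral closure; /ɪ/ has this property, so it is [+continuant].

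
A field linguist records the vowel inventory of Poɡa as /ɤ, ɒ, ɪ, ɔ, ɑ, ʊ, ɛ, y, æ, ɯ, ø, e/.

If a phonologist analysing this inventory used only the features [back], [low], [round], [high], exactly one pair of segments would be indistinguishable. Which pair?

Both /ɛ/ and /e/ are [−back], [−low], [−round], [−high]. Since the list omits [tense] — which does distinguish the mid front unrounded lax vowel from the mid front unrounded tense vowel — this pair collapses; all other pairs remain distinct.

ɛ, e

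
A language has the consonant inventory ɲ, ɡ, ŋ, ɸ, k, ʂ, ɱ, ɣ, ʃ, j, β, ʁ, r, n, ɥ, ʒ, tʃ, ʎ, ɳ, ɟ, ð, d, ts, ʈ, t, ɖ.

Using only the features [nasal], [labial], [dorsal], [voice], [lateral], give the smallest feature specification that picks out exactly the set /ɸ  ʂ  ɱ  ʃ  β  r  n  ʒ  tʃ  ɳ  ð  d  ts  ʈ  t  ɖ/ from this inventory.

[-dorsal]

Every target segment is [-dorsal] and no other inventory member is, so one feature is enough.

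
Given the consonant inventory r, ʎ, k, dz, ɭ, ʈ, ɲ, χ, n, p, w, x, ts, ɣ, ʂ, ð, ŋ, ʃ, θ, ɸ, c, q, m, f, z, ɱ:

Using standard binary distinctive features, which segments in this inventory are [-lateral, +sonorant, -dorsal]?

Among the inventory, the [-lateral] segments are /r, k, dz, ʈ, ɲ, χ, n, p, w, x, ts, ɣ, ʂ, ð, ŋ, ʃ, θ, ɸ, c, q, m, f, z, ɱ/.
Of those, [+sonorant] gives /r, ɲ, n, w, ŋ, m, ɱ/.
Then [-dorsal] leaves /r, n, m, ɱ/.

r, n, m, ɱ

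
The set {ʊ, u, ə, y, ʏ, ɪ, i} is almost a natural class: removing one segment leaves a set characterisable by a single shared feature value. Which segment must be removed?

ə

/ɪ, ʏ, ʊ, u, y, i/ are all [+high], but /ə/ (mid central vowel (schwa)) is [−high]. No other single segment can be removed to leave a set sharing one feature value that the removed segment lacks, so /ə/ is the odd one out.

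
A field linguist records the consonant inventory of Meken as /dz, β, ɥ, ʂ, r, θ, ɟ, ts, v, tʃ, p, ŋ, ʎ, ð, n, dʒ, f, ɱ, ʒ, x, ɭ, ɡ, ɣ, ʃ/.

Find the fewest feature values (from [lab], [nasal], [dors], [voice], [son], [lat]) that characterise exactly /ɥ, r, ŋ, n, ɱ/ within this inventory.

[+son, −lat]

/ɥ, r, ŋ, n, ɱ/ are all [+sonorant], [−lateral], and no other segment in the inventory matches both values. Dropping any one of them over-generates: [−lateral] alone would also admit /dz, β, ʂ, θ, …/; [+sonorant] alone would also admit /ʎ, ɭ/. No other single listed feature picks out exactly this set either, so fewer than two features will not do.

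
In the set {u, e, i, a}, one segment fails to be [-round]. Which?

Every segment except /u/ is [-round]. /u/ (high back rounded tense vowel) is [+round], so it is the exception.

u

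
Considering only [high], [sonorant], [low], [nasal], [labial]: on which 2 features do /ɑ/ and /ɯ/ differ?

/ɑ/ (low back unrounded vowel) and /ɯ/ (high back unrounded vowel) agree on [+sonorant], [−nasal], [−labial]. They differ on [high] (/ɑ/ [−], /ɯ/ [+]), [low] (/ɑ/ [+], /ɯ/ [−]).

[high], [low]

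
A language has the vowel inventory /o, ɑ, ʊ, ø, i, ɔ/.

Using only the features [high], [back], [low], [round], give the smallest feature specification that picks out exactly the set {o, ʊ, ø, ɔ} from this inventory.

/o, ʊ, ø, ɔ/ are exactly the [+round] segments in the inventory, so a single feature suffices.

[+round]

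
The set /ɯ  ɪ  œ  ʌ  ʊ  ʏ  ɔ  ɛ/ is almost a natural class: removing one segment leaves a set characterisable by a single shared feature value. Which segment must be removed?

[tense] groups all but one: /ɪ, ʌ, ɛ, ʏ, œ, ɔ, ʊ/ share [−tense] while /ɯ/ (high back unrounded vowel) alone is [+tense]. Removing any other segment would not leave a single-feature class that excludes it.

ɯ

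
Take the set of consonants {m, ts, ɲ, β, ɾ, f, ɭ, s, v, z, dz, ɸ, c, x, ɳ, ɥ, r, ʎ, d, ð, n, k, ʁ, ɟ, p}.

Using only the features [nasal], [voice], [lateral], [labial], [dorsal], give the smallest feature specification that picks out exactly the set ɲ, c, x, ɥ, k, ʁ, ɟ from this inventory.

/ɲ, c, x, ɥ, k, ʁ, ɟ/ are all [−lateral], [+dorsal], and no other segment in the inventory matches both values. Dropping any one of them over-generates: [+dorsal] alone would also admit /ʎ/; [−lateral] alone would also admit /m, ts, β, ɾ, …/. No other single listed feature picks out exactly this set either, so fewer than two features will not do.

[−lateral, +dorsal]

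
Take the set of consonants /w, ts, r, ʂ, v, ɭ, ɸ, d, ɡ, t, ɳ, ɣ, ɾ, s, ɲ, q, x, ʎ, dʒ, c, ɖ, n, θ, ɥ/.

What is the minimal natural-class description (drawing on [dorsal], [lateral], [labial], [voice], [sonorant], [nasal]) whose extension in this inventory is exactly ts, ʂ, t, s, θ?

Every target segment is [−voice], [−labial], [−dorsal]; each remaining inventory member fails at least one of these. Each conjunct is needed — [−labial, −dorsal] alone would also admit /r, ɭ, d, ɳ, …/; [−voice, −dorsal] alone would also admit /ɸ/; [−voice, −labial] alone would also admit /q, x, c/ — and no other combination of two listed features has exactly this extension, so three is the minimum.

[−voice, −labial, −dorsal]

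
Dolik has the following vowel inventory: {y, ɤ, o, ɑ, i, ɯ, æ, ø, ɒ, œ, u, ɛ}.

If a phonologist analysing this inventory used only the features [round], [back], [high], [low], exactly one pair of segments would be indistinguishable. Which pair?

On the given features, /œ/ and /ø/ have an identical profile: [+round], [−back], [−high], [−low]. No other two segments in the inventory coincide on all 4 features. (They do differ in [tense], which is not among the given features.)

œ, ø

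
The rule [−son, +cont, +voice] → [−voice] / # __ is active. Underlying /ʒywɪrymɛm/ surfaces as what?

The only segment in the rule's environment that also matches [−son, +cont, +voice] is /ʒ/. Applying [−voice] turns the voiced postalveolar fricative into /ʃ/ (voiceless postalveolar fricative), giving [ʃywɪrymɛm].

[ʃywɪrymɛm]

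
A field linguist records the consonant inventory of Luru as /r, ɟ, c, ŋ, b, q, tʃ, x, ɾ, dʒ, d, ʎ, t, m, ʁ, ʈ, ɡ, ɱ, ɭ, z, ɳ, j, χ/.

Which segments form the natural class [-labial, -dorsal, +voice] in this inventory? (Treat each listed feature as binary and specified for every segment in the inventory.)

r, ɾ, dʒ, d, ɭ, z, ɳ

Eliminate segments failing any feature: /ɟ, c, ŋ, q, x, ʎ, ʁ, ɡ, j, χ/ are [+dorsal]; /b, m, ɱ/ are [+labial]; /tʃ, t, ʈ/ are [-voice]. The remaining /r, ɾ, dʒ, d, ɭ, z, ɳ/ satisfy [-labial], [-dorsal], [+voice].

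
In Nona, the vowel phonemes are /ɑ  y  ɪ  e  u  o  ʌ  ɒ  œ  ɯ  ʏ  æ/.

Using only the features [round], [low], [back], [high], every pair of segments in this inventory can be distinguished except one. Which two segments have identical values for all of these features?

On the given features, /ʏ/ and /y/ have an identical profile: [+round], [−low], [−back], [+high]. No other two segments in the inventory coincide on all 4 features. (They do differ in [tense], which is not among the given features.)

ʏ, y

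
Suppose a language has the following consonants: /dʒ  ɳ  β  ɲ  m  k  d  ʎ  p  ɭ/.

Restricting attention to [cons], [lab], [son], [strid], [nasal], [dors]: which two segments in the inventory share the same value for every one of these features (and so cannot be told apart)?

β, p

Both /β/ and /p/ are [+consonantal], [+labial], [-sonorant], [-strident], [-nasal], [-dorsal]. Since the list omits [voice] and [continuant] — which do distinguish the voiced bilabial fricative from the voiceless bilabial stop — this pair collapses; all other pairs remain distinct.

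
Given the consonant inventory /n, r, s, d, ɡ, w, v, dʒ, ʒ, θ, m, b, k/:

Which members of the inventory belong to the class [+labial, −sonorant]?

Eliminate segments failing any feature: /n, r, s, d, ɡ, dʒ, ʒ, θ, k/ are [−labial]; /w, m/ are [+sonorant]. The remaining /v, b/ satisfy [+labial], [−sonorant].

v, b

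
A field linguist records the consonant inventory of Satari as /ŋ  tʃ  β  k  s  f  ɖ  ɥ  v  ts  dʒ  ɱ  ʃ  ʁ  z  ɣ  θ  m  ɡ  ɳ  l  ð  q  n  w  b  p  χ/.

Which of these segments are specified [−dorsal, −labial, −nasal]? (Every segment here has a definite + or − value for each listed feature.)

First, the [−dorsal] segments are /tʃ, β, s, f, ɖ, v, ts, dʒ, ɱ, ʃ, z, θ, m, ɳ, l, ð, n, b, p/.
Of those, [−labial] gives /tʃ, s, ɖ, ts, dʒ, ʃ, z, θ, ɳ, l, ð, n/.
Among these, [−nasal] leaves /tʃ, s, ɖ, ts, dʒ, ʃ, z, θ, l, ð/.

tʃ, s, ɖ, ts, dʒ, ʃ, z, θ, l, ð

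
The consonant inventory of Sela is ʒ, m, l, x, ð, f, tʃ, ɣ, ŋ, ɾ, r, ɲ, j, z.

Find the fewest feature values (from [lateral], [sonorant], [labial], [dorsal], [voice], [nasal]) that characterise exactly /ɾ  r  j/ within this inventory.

[+sonorant, −nasal, −lateral]

The class [+sonorant], [−nasal], [−lateral] has exactly /ɾ, r, j/ as its extension in this inventory. No smaller conjunction from the listed features achieves this: [−nasal, −lateral] alone would also admit /ʒ, x, ð, f, …/; [+sonorant, −lateral] alone would also admit /m, ŋ, ɲ/; [+sonorant, −nasal] alone would also admit /l/; and checking the remaining two-feature bundles turns up none with this extension.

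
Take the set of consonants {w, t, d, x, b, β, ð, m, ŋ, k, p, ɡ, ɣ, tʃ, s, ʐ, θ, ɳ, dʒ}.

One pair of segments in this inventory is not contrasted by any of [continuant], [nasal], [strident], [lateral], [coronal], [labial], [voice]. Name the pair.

Both /β/ and /w/ are [+continuant], [-nasal], [-strident], [-lateral], [-coronal], [+labial], [+voice]. Since the list omits [sonorant], [round] and [dorsal] — which do distinguish the voiced bilabial fricative from the labial-velar glide — this pair collapses; all other pairs remain distinct.

β, w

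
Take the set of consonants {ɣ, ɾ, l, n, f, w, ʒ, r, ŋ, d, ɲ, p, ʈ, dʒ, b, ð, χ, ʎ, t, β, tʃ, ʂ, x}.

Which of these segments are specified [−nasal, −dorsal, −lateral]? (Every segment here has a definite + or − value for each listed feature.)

Checking each segment against [−nasal], [−dorsal], [−lateral]: /ɾ/ (alveolar tap), /f/ (voiceless labiodental fricative), /ʒ/ (voiced postalveolar fricative), /r/ (alveolar trill), /d/ (voiced alveolar stop), /p/ (voiceless bilabial stop), among others, satisfy every feature; every other segment in the inventory fails at least one.

ɾ, f, ʒ, r, d, p, ʈ, dʒ, b, ð, t, β, tʃ, ʂ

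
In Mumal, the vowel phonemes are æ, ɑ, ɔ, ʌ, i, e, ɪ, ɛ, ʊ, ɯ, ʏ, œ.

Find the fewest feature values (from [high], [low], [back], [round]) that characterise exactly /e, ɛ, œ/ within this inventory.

/e, ɛ, œ/ are all [−high], [−low], [−back], and no other segment in the inventory matches all three values. Dropping any one of them over-generates: [−low, −back] alone would also admit /i, ɪ, ʏ/; [−high, −back] alone would also admit /æ/; [−high, −low] alone would also admit /ɔ, ʌ/. No other combination of two listed features picks out exactly this set either, so fewer than three features will not do.

[−high, −low, −back]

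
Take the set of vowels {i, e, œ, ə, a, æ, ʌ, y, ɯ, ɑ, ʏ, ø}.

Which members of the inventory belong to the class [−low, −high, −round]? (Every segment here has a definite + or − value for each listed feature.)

Checking each segment against [−low], [−high], [−round]: /e/ (mid front unrounded tense vowel), /ə/ (mid central vowel (schwa)), /ʌ/ (mid back unrounded lax vowel) satisfy every feature; every other segment in the inventory fails at least one.

e, ə, ʌ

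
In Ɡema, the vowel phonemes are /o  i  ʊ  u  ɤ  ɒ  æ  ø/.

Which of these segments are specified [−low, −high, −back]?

Among the inventory, the [−low] segments are /o, i, ʊ, u, ɤ, ø/.
Then [−high] gives /o, ɤ, ø/.
Of those, [−back] leaves /ø/.

ø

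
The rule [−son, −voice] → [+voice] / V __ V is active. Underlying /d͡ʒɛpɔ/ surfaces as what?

[d͡ʒɛbɔ]

/p/ satisfies [−son, −voice] and sits in V __ V. The [+voice] counterpart of the voiceless bilabial stop is /b/. Other segments in /d͡ʒɛpɔ/ either fail the structural description or are not in the environment, so the surface form is [d͡ʒɛbɔ].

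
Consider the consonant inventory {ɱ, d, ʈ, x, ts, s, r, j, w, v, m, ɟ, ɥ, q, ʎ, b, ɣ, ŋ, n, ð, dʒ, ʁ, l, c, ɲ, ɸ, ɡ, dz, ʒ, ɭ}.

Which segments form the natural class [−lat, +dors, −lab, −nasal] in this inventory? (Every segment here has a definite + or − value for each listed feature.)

Checking each segment against [−lateral], [+dorsal], [−labial], [−nasal]: /x/ (voiceless velar fricative), /j/ (palatal glide), /ɟ/ (voiced palatal stop), /q/ (voiceless uvular stop), /ɣ/ (voiced velar fricative), /ʁ/ (voiced uvular fricative), among others, satisfy every feature; every other segment in the inventory fails at least one.

x, j, ɟ, q, ɣ, ʁ, c, ɡ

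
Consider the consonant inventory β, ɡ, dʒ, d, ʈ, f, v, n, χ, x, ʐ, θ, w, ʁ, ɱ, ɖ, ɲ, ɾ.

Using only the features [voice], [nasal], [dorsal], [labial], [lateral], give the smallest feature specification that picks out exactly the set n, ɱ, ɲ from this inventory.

[+nasal]

/n, ɱ, ɲ/ are exactly the [+nasal] segments in the inventory, so a single feature suffices.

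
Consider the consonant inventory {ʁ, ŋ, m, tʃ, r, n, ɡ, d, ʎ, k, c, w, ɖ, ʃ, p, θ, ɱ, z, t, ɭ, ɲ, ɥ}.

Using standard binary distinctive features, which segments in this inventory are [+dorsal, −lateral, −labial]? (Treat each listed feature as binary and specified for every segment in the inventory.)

Checking each segment against [+dorsal], [−lateral], [−labial]: /ʁ/ (voiced uvular fricative), /ŋ/ (velar nasal), /ɡ/ (voiced velar stop), /k/ (voiceless velar stop), /c/ (voiceless palatal stop), /ɲ/ (palatal nasal) satisfy every feature; every other segment in the inventory fails at least one.

ʁ, ŋ, ɡ, k, c, ɲ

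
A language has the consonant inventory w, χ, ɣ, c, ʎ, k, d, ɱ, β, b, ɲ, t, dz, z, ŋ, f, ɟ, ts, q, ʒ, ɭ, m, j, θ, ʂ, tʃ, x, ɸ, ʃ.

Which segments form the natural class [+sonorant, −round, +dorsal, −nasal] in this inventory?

Checking each segment against [+sonorant], [−round], [+dorsal], [−nasal]: /ʎ/ (palatal lateral approximant), /j/ (palatal glide) satisfy every feature; every other segment in the inventory fails at least one.

ʎ, j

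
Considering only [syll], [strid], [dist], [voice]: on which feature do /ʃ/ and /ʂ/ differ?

[distributed]

/ʃ/ (voiceless postalveolar fricative) and /ʂ/ (voiceless retroflex fricative) agree on [-syllabic], [+strident], [-voice]. They differ on [distributed] (/ʃ/ [+], /ʂ/ [-]).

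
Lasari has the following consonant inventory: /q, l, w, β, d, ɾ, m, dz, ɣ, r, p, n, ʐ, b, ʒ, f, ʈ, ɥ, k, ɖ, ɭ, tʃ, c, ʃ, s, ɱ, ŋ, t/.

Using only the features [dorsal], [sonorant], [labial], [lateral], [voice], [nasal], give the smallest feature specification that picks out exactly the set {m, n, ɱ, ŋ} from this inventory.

The target set is precisely the extension of [+nasal] in this inventory.

[+nasal]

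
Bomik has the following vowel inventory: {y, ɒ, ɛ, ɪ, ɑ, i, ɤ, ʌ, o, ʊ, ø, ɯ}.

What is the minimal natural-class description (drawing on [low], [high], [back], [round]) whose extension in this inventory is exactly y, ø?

[−back, +round]

/y, ø/ are all [−back], [+round], and no other segment in the inventory matches both values. Dropping any one of them over-generates: [+round] alone would also admit /ɒ, o, ʊ/; [−back] alone would also admit /ɛ, ɪ, i/. No other single listed feature picks out exactly this set either, so fewer than two features will not do.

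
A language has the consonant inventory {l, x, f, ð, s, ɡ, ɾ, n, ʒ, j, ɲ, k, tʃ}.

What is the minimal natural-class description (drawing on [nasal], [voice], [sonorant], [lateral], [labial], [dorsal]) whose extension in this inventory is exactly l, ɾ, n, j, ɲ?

[+sonorant]

Every target segment is [+sonorant] and no other inventory member is, so one feature is enough.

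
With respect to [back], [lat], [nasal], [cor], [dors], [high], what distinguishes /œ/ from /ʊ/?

[high], [back]

/œ/ is the mid front rounded lax vowel and /ʊ/ is the high back rounded lax vowel. Both are [−lateral], [−nasal], [−coronal], [+dorsal]. /œ/ is [−high] while /ʊ/ is [+high]; /œ/ is [−back] while /ʊ/ is [+back], so the distinguishing features are [high], [back].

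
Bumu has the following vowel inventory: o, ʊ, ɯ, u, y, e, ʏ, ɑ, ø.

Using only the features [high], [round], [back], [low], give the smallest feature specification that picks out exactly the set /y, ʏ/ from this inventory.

[+high, −back]

The class [+high], [−back] has exactly /y, ʏ/ as its extension in this inventory. No smaller conjunction from the listed features achieves this: [−back] alone would also admit /e, ø/; [+high] alone would also admit /ʊ, ɯ, u/; and checking the remaining single features turns up none with this extension.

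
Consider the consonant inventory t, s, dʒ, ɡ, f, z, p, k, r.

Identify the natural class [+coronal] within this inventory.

The feature [coronal] marks segments articulated with the tongue front (tip or blade). In this inventory /t, s, dʒ, z, r/ have that property, so they are [+coronal]; /ɡ, f, p, k/ are [-coronal].

t, s, dʒ, z, r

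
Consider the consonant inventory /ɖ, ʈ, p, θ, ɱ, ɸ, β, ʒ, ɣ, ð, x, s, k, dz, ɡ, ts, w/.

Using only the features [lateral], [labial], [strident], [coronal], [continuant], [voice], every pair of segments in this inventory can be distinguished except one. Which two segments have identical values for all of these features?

On the given features, /β/ and /w/ have an identical profile: [−lateral], [+labial], [−strident], [−coronal], [+continuant], [+voice]. No other two segments in the inventory coincide on all 6 features. (They do differ in [sonorant], [round] and [dorsal], which are not among the given features.)

β, w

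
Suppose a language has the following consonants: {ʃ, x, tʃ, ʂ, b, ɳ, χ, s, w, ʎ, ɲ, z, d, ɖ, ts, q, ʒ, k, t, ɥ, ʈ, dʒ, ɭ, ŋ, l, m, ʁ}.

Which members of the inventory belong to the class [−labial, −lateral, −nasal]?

ʃ, x, tʃ, ʂ, χ, s, z, d, ɖ, ts, q, ʒ, k, t, ʈ, dʒ, ʁ

Eliminate segments failing any feature: /b, w, ɥ, m/ are [+labial]; /ɳ, ɲ, ŋ/ are [+nasal]; /ʎ, ɭ, l/ are [+lateral]. The remaining /ʃ, x, tʃ, ʂ, χ, s, z, d, ɖ, ts, q, ʒ, k, t, ʈ, dʒ, ʁ/ satisfy [−labial], [−lateral], [−nasal].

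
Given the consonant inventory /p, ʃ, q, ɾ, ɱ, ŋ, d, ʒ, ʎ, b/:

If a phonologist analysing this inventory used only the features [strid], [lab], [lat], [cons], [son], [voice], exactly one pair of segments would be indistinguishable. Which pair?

On the given features, /ɾ/ and /ŋ/ have an identical profile: [−strident], [−labial], [−lateral], [+consonantal], [+sonorant], [+voice]. No other two segments in the inventory coincide on all 6 features. (They do differ in [nasal], [coronal] and [dorsal], which are not among the given features.)

ɾ, ŋ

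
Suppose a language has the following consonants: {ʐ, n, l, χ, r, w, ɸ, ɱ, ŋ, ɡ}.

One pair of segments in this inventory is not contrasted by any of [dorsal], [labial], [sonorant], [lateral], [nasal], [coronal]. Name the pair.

On the given features, /ɡ/ and /χ/ have an identical profile: [+dorsal], [−labial], [−sonorant], [−lateral], [−nasal], [−coronal]. No other two segments in the inventory coincide on all 6 features. (They do differ in [voice], [continuant] and [high], which are not among the given features.)

ɡ, χ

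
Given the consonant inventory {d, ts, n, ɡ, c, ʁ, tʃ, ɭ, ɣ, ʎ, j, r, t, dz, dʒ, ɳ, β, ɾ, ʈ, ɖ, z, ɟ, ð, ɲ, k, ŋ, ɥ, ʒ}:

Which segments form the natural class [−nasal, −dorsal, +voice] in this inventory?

d, ɭ, r, dz, dʒ, β, ɾ, ɖ, z, ð, ʒ

Eliminate segments failing any feature: /ts, tʃ, t, ʈ/ are [−voice]; /n, ɳ, ɲ, ŋ/ are [+nasal]; /ɡ, c, ʁ, ɣ, ʎ, j, ɟ, k, ɥ/ are [+dorsal]. The remaining /d, ɭ, r, dz, dʒ, β, ɾ, ɖ, z, ð, ʒ/ satisfy [−nasal], [−dorsal], [+voice].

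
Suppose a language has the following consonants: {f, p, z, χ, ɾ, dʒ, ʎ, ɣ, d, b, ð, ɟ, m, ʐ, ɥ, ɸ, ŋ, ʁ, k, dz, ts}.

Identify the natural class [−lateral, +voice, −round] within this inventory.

Checking each segment against [−lateral], [+voice], [−round]: /z/ (voiced alveolar fricative), /ɾ/ (alveolar tap), /dʒ/ (voiced postalveolar affricate), /ɣ/ (voiced velar fricative), /d/ (voiced alveolar stop), /b/ (voiced bilabial stop), among others, satisfy every feature; every other segment in the inventory fails at least one.

z, ɾ, dʒ, ɣ, d, b, ð, ɟ, m, ʐ, ŋ, ʁ, dz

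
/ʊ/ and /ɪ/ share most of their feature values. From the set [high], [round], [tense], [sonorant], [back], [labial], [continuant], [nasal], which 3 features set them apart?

[labial], [round], [back]

The two segments share [+high], [−tense], [+sonorant], [+continuant], [−nasal]. The only features from the list on which they differ: /ʊ/ is [+labial] while /ɪ/ is [−labial]; /ʊ/ is [+round] while /ɪ/ is [−round]; /ʊ/ is [+back] while /ɪ/ is [−back].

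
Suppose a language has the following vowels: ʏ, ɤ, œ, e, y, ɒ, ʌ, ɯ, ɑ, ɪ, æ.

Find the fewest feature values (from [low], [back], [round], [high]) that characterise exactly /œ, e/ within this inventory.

[-high, -low, -back]

Every target segment is [-high], [-low], [-back]; each remaining inventory member fails at least one of these. Each conjunct is needed — [-low, -back] alone would also admit /ʏ, y, ɪ/; [-high, -back] alone would also admit /æ/; [-high, -low] alone would also admit /ɤ, ʌ/ — and no other combination of two listed features has exactly this extension, so three is the minimum.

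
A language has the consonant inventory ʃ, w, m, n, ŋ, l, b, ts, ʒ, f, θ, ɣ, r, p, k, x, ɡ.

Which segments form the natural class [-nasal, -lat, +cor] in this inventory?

Eliminate segments failing any feature: /w, b, f, ɣ, p, k, x, ɡ/ are [-coronal]; /m, n, ŋ/ are [+nasal]; /l/ is [+lateral]. The remaining /ʃ, ts, ʒ, θ, r/ satisfy [-nasal], [-lateral], [+coronal].

ʃ, ts, ʒ, θ, r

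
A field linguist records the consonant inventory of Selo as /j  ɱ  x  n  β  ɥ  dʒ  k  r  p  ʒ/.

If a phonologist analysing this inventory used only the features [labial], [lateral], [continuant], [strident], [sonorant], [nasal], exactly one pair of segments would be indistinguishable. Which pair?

Both /j/ and /r/ are [−labial], [−lateral], [+continuant], [−strident], [+sonorant], [−nasal]. Since the list omits [dorsal] — which does distinguish the palatal glide from the alveolar trill — this pair collapses; all other pairs remain distinct.

j, r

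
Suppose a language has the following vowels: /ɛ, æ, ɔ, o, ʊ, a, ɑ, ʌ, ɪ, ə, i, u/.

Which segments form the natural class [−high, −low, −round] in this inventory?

ɛ, ʌ, ə

The [−high] segments are /ɛ, æ, ɔ, o, a, ɑ, ʌ, ə/.
Within that set, [−low] gives /ɛ, ɔ, o, ʌ, ə/.
Of those, [−round] leaves /ɛ, ʌ, ə/.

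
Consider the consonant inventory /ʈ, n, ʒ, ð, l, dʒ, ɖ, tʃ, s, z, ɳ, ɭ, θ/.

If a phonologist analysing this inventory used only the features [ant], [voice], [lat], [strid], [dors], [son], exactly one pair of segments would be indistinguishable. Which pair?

Both /dʒ/ and /ʒ/ are [-anterior], [+voice], [-lateral], [+strident], [-dorsal], [-sonorant]. Since the list omits [continuant] — which does distinguish the voiced postalveolar affricate from the voiced postalveolar fricative — this pair collapses; all other pairs remain distinct.

dʒ, ʒ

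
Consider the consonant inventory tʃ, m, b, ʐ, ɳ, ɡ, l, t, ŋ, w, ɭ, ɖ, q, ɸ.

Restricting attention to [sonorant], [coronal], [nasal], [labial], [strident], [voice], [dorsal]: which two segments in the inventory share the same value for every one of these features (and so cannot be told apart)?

l, ɭ

On the given features, /l/ and /ɭ/ have an identical profile: [+sonorant], [+coronal], [-nasal], [-labial], [-strident], [+voice], [-dorsal]. No other two segments in the inventory coincide on all 7 features. (They do differ in [anterior], which is not among the given features.)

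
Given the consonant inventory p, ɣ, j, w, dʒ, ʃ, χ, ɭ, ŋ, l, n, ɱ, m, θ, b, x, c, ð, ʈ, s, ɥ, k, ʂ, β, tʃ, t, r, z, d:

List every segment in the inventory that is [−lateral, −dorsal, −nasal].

p, dʒ, ʃ, θ, b, ð, ʈ, s, ʂ, β, tʃ, t, r, z, d

Checking each segment against [−lateral], [−dorsal], [−nasal]: /p/ (voiceless bilabial stop), /dʒ/ (voiced postalveolar affricate), /ʃ/ (voiceless postalveolar fricative), /θ/ (voiceless dental fricative), /b/ (voiced bilabial stop), /ð/ (voiced dental fricative), among others, satisfy every feature; every other segment in the inventory fails at least one.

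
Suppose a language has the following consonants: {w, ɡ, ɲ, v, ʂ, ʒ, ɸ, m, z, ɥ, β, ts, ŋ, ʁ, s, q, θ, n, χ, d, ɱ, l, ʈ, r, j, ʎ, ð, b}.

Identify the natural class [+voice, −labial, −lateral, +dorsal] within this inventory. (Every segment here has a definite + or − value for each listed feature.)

First, the [+voice] segments are /w, ɡ, ɲ, v, ʒ, m, z, ɥ, β, ŋ, ʁ, n, d, ɱ, l, r, j, ʎ, ð, b/.
Then [−labial] gives /ɡ, ɲ, ʒ, z, ŋ, ʁ, n, d, l, r, j, ʎ, ð/.
Intersecting with [−lateral] gives /ɡ, ɲ, ʒ, z, ŋ, ʁ, n, d, r, j, ð/.
Among these, [+dorsal] leaves /ɡ, ɲ, ŋ, ʁ, j/.

ɡ, ɲ, ŋ, ʁ, j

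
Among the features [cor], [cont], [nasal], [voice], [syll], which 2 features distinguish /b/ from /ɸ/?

The two segments share [-coronal], [-nasal], [-syllabic]. The only features from the list on which they differ: /b/ is [+voice] while /ɸ/ is [-voice]; /b/ is [-continuant] while /ɸ/ is [+continuant].

[voice], [continuant]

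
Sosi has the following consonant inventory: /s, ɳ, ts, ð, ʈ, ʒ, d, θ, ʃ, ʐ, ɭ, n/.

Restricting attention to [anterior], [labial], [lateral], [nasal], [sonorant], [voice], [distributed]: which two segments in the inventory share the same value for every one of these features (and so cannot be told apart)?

ts, s

/ts/ (voiceless alveolar affricate) and /s/ (voiceless alveolar fricative) are both [+anterior], [-labial], [-lateral], [-nasal], [-sonorant], [-voice], [-distributed], so none of the listed features separates them. (They do differ in [continuant], which is not among the given features.) Every other pair in the inventory differs on at least one listed feature.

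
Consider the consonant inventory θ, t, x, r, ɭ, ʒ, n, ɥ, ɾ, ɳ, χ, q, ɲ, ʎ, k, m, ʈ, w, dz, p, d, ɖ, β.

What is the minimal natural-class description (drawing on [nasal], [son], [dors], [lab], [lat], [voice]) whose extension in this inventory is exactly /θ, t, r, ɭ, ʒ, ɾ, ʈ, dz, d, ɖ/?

The class [-nasal], [-labial], [-dorsal] has exactly /θ, t, r, ɭ, ʒ, ɾ, ʈ, dz, d, ɖ/ as its extension in this inventory. No smaller conjunction from the listed features achieves this: [-labial, -dorsal] alone would also admit /n, ɳ/; [-nasal, -dorsal] alone would also admit /p, β/; [-nasal, -labial] alone would also admit /x, χ, q, ʎ, …/; and checking the remaining two-feature bundles turns up none with this extension.

[-nasal, -lab, -dors]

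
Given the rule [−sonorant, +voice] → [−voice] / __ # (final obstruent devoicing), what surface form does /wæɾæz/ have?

The only segment in the rule's environment that also matches [−sonorant, +voice] is /z/. Applying [−voice] turns the voiced alveolar fricative into /s/ (voiceless alveolar fricative), giving [wæɾæs].

[wæɾæs]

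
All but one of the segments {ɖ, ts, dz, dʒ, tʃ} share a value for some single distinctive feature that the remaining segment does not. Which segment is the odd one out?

The remaining segments after removing /ɖ/ share [+delayed release]; /ɖ/ (voiced retroflex stop) is [-delayed release]. For every other candidate removal, the leftover set fails to share any single feature value that the removed segment lacks.

ɖ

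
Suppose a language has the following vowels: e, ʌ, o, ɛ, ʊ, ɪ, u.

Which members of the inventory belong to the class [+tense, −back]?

e

Among the inventory, the [+tense] segments are /e, o, u/.
Of those, [−back] leaves /e/.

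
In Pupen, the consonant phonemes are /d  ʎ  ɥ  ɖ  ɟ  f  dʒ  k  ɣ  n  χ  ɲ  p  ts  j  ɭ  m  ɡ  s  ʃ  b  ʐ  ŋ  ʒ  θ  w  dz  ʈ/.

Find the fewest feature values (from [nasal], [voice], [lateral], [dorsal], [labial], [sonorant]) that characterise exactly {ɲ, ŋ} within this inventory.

[+nasal, +dorsal]

/ɲ, ŋ/ are all [+nasal], [+dorsal], and no other segment in the inventory matches both values. Dropping any one of them over-generates: [+dorsal] alone would also admit /ʎ, ɥ, ɟ, k, …/; [+nasal] alone would also admit /n, m/. No other single listed feature picks out exactly this set either, so fewer than two features will not do.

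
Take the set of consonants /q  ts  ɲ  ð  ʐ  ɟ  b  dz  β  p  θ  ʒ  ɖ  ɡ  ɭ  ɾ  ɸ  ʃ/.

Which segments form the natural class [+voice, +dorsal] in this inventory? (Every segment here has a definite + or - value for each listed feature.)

Eliminate segments failing any feature: /q, ts, p, θ, ɸ, ʃ/ are [-voice]; /ð, ʐ, b, dz, β, ʒ, ɖ, ɭ, ɾ/ are [-dorsal]. The remaining /ɲ, ɟ, ɡ/ satisfy [+voice], [+dorsal].

ɲ, ɟ, ɡ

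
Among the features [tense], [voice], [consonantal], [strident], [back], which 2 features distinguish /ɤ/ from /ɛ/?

[back], [tense]

The two segments share [+voice], [−consonantal], [−strident]. The only features from the list on which they differ: /ɤ/ is [+back] while /ɛ/ is [−back]; /ɤ/ is [+tense] while /ɛ/ is [−tense].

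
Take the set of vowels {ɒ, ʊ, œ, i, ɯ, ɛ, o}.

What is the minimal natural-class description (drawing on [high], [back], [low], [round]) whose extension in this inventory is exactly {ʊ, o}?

[-low, +back, +round]

/ʊ, o/ are all [-low], [+back], [+round], and no other segment in the inventory matches all three values. Dropping any one of them over-generates: [+back, +round] alone would also admit /ɒ/; [-low, +round] alone would also admit /œ/; [-low, +back] alone would also admit /ɯ/. No other combination of two listed features picks out exactly this set either, so fewer than three features will not do.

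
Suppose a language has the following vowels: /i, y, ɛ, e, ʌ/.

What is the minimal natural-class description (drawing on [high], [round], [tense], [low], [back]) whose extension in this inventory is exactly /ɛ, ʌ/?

/ɛ, ʌ/ are exactly the [−tense] segments in the inventory, so a single feature suffices.

[−tense]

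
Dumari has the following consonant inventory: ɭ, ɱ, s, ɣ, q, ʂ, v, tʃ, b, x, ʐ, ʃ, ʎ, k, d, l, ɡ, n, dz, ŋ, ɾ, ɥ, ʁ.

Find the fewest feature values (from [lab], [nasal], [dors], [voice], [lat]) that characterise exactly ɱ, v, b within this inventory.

[+lab, -dors]

/ɱ, v, b/ are all [+labial], [-dorsal], and no other segment in the inventory matches both values. Dropping any one of them over-generates: [-dorsal] alone would also admit /ɭ, s, ʂ, tʃ, …/; [+labial] alone would also admit /ɥ/. No other single listed feature picks out exactly this set either, so fewer than two features will not do.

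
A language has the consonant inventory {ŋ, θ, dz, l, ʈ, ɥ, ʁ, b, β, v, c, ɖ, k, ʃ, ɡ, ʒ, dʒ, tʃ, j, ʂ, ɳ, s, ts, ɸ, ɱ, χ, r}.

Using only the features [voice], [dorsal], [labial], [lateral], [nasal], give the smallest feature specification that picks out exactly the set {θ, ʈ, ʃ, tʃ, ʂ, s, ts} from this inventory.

[−voice, −labial, −dorsal]

The class [−voice], [−labial], [−dorsal] has exactly /θ, ʈ, ʃ, tʃ, ʂ, s, ts/ as its extension in this inventory. No smaller conjunction from the listed features achieves this: [−labial, −dorsal] alone would also admit /dz, l, ɖ, ʒ, …/; [−voice, −dorsal] alone would also admit /ɸ/; [−voice, −labial] alone would also admit /c, k, χ/; and checking the remaining two-feature bundles turns up none with this extension.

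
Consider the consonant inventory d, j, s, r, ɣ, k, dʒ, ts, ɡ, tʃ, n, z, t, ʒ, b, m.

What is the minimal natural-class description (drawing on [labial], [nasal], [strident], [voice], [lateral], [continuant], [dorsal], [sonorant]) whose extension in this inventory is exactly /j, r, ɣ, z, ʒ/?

/j, r, ɣ, z, ʒ/ are all [+voice], [+continuant], and no other segment in the inventory matches both values. Dropping any one of them over-generates: [+continuant] alone would also admit /s/; [+voice] alone would also admit /d, dʒ, ɡ, n, …/. No other single listed feature picks out exactly this set either, so fewer than two features will not do.

[+voice, +continuant]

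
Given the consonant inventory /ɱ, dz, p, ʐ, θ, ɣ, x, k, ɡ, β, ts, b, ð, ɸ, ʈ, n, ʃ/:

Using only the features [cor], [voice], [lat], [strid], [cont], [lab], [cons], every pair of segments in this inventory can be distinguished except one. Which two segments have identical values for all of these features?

ɱ, b

On the given features, /ɱ/ and /b/ have an identical profile: [−coronal], [+voice], [−lateral], [−strident], [−continuant], [+labial], [+consonantal]. No other two segments in the inventory coincide on all 7 features. (They do differ in [sonorant] and [nasal], which are not among the given features.)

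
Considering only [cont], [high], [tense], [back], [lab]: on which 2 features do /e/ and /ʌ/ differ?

/e/ is the mid front unrounded tense vowel and /ʌ/ is the mid back unrounded lax vowel. Both are [+continuant], [-high], [-labial]. /e/ is [-back] while /ʌ/ is [+back]; /e/ is [+tense] while /ʌ/ is [-tense], so the distinguishing features are [back], [tense].

[back], [tense]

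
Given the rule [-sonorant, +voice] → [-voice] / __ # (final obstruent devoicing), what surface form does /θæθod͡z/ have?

The only segment in the rule's environment that also matches [-sonorant, +voice] is /d͡z/. Applying [-voice] turns the voiced alveolar affricate into /t͡s/ (voiceless alveolar affricate), giving [θæθot͡s].

[θæθot͡s]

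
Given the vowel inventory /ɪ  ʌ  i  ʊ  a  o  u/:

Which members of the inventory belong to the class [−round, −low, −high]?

ʌ

First, the [−round] segments are /ɪ, ʌ, i, a/.
Of those, [−low] gives /ɪ, ʌ, i/.
Of those, [−high] leaves /ʌ/.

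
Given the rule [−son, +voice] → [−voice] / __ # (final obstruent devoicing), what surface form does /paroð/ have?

The only segment in the rule's environment that also matches [−son, +voice] is /ð/. Applying [−voice] turns the voiced dental fricative into /θ/ (voiceless dental fricative), giving [paroθ].

[paroθ]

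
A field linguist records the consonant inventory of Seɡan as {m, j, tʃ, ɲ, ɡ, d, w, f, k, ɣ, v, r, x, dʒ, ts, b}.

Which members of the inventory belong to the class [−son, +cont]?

f, ɣ, v, x

The [−sonorant] segments are /tʃ, ɡ, d, f, k, ɣ, v, x, dʒ, ts, b/.
Then [+continuant] leaves /f, ɣ, v, x/.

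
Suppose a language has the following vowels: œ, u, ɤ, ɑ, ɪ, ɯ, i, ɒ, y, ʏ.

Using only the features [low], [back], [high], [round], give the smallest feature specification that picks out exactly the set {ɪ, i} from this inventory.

/ɪ, i/ are all [-back], [-round], and no other segment in the inventory matches both values. Dropping any one of them over-generates: [-round] alone would also admit /ɤ, ɑ, ɯ/; [-back] alone would also admit /œ, y, ʏ/. No other single listed feature picks out exactly this set either, so fewer than two features will not do.

[-back, -round]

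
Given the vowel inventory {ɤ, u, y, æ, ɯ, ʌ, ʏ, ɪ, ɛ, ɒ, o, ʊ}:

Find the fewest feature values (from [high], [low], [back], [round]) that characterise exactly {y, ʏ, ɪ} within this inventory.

Every target segment is [+high], [−back]; each remaining inventory member fails at least one of these. Each conjunct is needed — [−back] alone would also admit /æ, ɛ/; [+high] alone would also admit /u, ɯ, ʊ/ — and no other single listed feature has exactly this extension, so two is the minimum.

[+high, −back]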